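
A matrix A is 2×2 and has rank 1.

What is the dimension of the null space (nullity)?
1

The rank-nullity theorem for an m×n matrix states:
rank(A) + nullity(A) = n (the number of columns).
Here n = 2 and rank(A) = 1, so nullity(A) = 2 - 1 = 1.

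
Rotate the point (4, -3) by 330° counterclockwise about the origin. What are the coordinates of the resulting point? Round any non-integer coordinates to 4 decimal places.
(1.9641, -4.5981)

Rotation matrix R(θ) = [[cos θ, -sin θ], [sin θ, cos θ]]; for θ = 330°:
R = [[√3/2, 1/2], [-1/2, √3/2]]
Result: R × [4, -3]ᵀ = [√3/2·4 + (1/2)·-3, -1/2·4 + (√3/2)·-3]ᵀ = (1.9641, -4.5981)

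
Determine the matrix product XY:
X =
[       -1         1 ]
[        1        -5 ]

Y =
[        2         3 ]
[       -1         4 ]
XY =
[       -3         1 ]
[        7       -17 ]

Matrix multiplication: (XY)[i][j] = sum over k of X[i][k] * Y[k][j].
  (XY)[0][0] = (-1)*(2) + (1)*(-1) = -3
  (XY)[0][1] = (-1)*(3) + (1)*(4) = 1
  (XY)[1][0] = (1)*(2) + (-5)*(-1) = 7
  (XY)[1][1] = (1)*(3) + (-5)*(4) = -17
XY =
[       -3         1 ]
[        7       -17 ]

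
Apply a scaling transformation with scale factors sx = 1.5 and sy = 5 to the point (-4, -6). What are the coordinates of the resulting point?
(-6.0, -30)

Scaling matrix:
[[1.50, 0], [0, 5]]
Result: (-4 × 1.5, -6 × 5) = (-6.0, -30)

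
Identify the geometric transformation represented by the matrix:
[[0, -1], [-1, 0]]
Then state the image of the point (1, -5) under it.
reflection across the line y = -x; image of (1, -5) is (5, -1)

This is a symmetric orthogonal matrix with determinant -1, which characterizes a reflection in ℝ².
The matrix [[0, -1], [-1, 0]] represents: reflection across the line y = -x.
Applying it to (1, -5): [0·1 + -1·-5, -1·1 + 0·-5] = (5, -1).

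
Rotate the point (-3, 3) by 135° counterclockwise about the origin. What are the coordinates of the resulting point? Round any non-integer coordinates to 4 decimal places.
(0.0000, -4.2426)

Rotation matrix R(θ) = [[cos θ, -sin θ], [sin θ, cos θ]]; for θ = 135°:
R = [[-√2/2, -√2/2], [√2/2, -√2/2]]
Result: R × [-3, 3]ᵀ = [-√2/2·-3 + (-√2/2)·3, √2/2·-3 + (-√2/2)·3]ᵀ = (0.0000, -4.2426)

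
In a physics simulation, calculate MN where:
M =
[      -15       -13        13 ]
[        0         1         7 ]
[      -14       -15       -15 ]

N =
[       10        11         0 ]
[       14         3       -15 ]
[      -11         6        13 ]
MN =
[     -475      -126       364 ]
[      -63        45        76 ]
[     -185      -289        30 ]

Matrix multiplication: (MN)[i][j] = sum over k of M[i][k] * N[k][j].
  (MN)[0][0] = (-15)*(10) + (-13)*(14) + (13)*(-11) = -475
  (MN)[0][1] = (-15)*(11) + (-13)*(3) + (13)*(6) = -126
  (MN)[0][2] = (-15)*(0) + (-13)*(-15) + (13)*(13) = 364
  (MN)[1][0] = (0)*(10) + (1)*(14) + (7)*(-11) = -63
  (MN)[1][1] = (0)*(11) + (1)*(3) + (7)*(6) = 45
  (MN)[1][2] = (0)*(0) + (1)*(-15) + (7)*(13) = 76
  (MN)[2][0] = (-14)*(10) + (-15)*(14) + (-15)*(-11) = -185
  (MN)[2][1] = (-14)*(11) + (-15)*(3) + (-15)*(6) = -289
  (MN)[2][2] = (-14)*(0) + (-15)*(-15) + (-15)*(13) = 30
MN =
[     -475      -126       364 ]
[      -63        45        76 ]
[     -185      -289        30 ]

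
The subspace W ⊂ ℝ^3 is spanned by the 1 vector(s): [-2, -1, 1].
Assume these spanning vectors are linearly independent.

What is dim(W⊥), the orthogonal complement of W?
dim(W⊥) = 2

For any subspace W of ℝ^n, dim(W) + dim(W⊥) = n (the whole-space dimension).
Here the given 1 vectors are linearly independent, so dim(W) = 1.
Thus dim(W⊥) = n - dim(W) = 3 - 1 = 2.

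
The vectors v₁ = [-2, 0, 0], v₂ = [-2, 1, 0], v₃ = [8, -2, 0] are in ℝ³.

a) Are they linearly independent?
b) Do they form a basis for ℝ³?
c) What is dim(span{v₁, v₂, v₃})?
Not independent, not a basis, dim(span) = 2

Check whether v₃ can be written as a linear combination of v₁ and v₂.
v₃ = (-2)·v₁ + (-2)·v₂ = [8, -2, 0], so the three vectors are linearly dependent.
Thus they do not form a basis for ℝ³, and dim(span{v₁, v₂, v₃}) = 2 (spanned by v₁ and v₂).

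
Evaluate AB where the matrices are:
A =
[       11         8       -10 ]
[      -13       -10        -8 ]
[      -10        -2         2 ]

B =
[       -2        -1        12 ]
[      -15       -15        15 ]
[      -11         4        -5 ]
AB =
[      -32      -171       302 ]
[      264       131      -266 ]
[       28        48      -160 ]

Matrix multiplication: (AB)[i][j] = sum over k of A[i][k] * B[k][j].
  (AB)[0][0] = (11)*(-2) + (8)*(-15) + (-10)*(-11) = -32
  (AB)[0][1] = (11)*(-1) + (8)*(-15) + (-10)*(4) = -171
  (AB)[0][2] = (11)*(12) + (8)*(15) + (-10)*(-5) = 302
  (AB)[1][0] = (-13)*(-2) + (-10)*(-15) + (-8)*(-11) = 264
  (AB)[1][1] = (-13)*(-1) + (-10)*(-15) + (-8)*(4) = 131
  (AB)[1][2] = (-13)*(12) + (-10)*(15) + (-8)*(-5) = -266
  (AB)[2][0] = (-10)*(-2) + (-2)*(-15) + (2)*(-11) = 28
  (AB)[2][1] = (-10)*(-1) + (-2)*(-15) + (2)*(4) = 48
  (AB)[2][2] = (-10)*(12) + (-2)*(15) + (2)*(-5) = -160
AB =
[      -32      -171       302 ]
[      264       131      -266 ]
[       28        48      -160 ]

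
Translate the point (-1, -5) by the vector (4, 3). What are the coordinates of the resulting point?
(3, -2)

Translation by (4, 3):
x' = -1 + 4 = 3
y' = -5 + 3 = -2
Homogeneous matrix: [[1, 0, 4], [0, 1, 3], [0, 0, 1]]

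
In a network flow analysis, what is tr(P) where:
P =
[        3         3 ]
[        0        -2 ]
tr(P) = 3 - 2 = 1

The trace of a square matrix is the sum of its diagonal entries.
Diagonal entries of P: P[0][0] = 3, P[1][1] = -2.
tr(P) = 3 - 2 = 1.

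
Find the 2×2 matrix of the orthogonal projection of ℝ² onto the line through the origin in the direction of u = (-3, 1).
[[9/10, -3/10], [-3/10, 1/10]]

The orthogonal projection onto the line spanned by a nonzero vector u = (a, b) has matrix P = (u uᵀ) / (uᵀ u) = (1/(a² + b²)) · [[a², ab], [ab, b²]].
Here u = (-3, 1), so a² + b² = 9 + 1 = 10.
P = (1/10) · [[9, -3], [-3, 1]] = [[9/10, -3/10], [-3/10, 1/10]].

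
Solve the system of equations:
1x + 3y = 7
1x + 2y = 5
x = 1, y = 2

Use elimination (row reduction):
Equation 1: 1x + 3y = 7.
Equation 2: 1x + 2y = 5.
Multiply Eq1 by 1 and Eq2 by 1: 1x + 3y = 7;  1x + 2y = 5.
Subtract: (-1)y = -2, so y = 2.
Back-substitute into Eq1: 1x + 3*(2) = 7, so x = 1.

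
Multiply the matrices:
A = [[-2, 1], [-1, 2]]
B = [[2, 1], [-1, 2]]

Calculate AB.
[[-5, 0], [-4, 3]]

Each entry (i,j) of AB = sum over k of A[i][k]*B[k][j].
(AB)[0][0] = (-2)*(2) + (1)*(-1) = -5
(AB)[0][1] = (-2)*(1) + (1)*(2) = 0
(AB)[1][0] = (-1)*(2) + (2)*(-1) = -4
(AB)[1][1] = (-1)*(1) + (2)*(2) = 3
AB = [[-5, 0], [-4, 3]]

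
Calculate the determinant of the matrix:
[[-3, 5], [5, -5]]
-10

For a 2×2 matrix [[a, b], [c, d]], det = ad - bc
det = (-3)(-5) - (5)(5) = 15 - 25 = -10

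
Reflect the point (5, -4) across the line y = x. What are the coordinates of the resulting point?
(-4, 5)

Reflection across line y = x: (5, -4) → (-4, 5)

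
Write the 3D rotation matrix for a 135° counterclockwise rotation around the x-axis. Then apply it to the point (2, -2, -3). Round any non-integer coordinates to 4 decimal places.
R = [[1, 0, 0], [0, -√2/2, -√2/2], [0, √2/2, -√2/2]]; R·(2, -2, -3) = (2.0000, 3.5355, 0.7071)

Rotation matrix for 135° around x-axis:
cos(135°) = -√2/2, sin(135°) = √2/2
R = [[1, 0, 0], [0, -√2/2, -√2/2], [0, √2/2, -√2/2]]
Apply to (2, -2, -3): R·[2, -2, -3]ᵀ = (2.0000, 3.5355, 0.7071)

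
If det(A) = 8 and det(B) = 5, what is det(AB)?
40

Use the multiplicative property of determinants: det(AB) = det(A)*det(B).
det(AB) = (8)*(5) = 40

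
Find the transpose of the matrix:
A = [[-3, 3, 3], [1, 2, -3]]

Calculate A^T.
[[-3, 1], [3, 2], [3, -3]]

The transpose sends entry (i,j) to (j,i); rows become columns.
Row 0 of A: [-3, 3, 3] -> column 0 of A^T.
Row 1 of A: [1, 2, -3] -> column 1 of A^T.
A^T = [[-3, 1], [3, 2], [3, -3]]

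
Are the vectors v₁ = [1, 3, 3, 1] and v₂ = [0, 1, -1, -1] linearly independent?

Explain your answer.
Yes, linearly independent

Two vectors are linearly dependent iff one is a scalar multiple of the other.
No single scalar k satisfies v₂ = k·v₁ (the ratios of corresponding entries disagree), so v₁ and v₂ are linearly independent.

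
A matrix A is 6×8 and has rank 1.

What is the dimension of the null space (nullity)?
7

The rank-nullity theorem for an m×n matrix states:
rank(A) + nullity(A) = n (the number of columns).
Here n = 8 and rank(A) = 1, so nullity(A) = 8 - 1 = 7.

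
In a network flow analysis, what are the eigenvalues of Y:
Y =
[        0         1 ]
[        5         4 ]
λ = -1, 5

Solve det(Y - λI) = 0. For a 2×2 matrix the characteristic equation is λ² - (trace)λ + det = 0.
trace(Y) = a + d = 0 + 4 = 4.
det(Y) = a*d - b*c = (0)*(4) - (1)*(5) = 0 - 5 = -5.
Characteristic equation: λ² - (4)λ + (-5) = 0.
Discriminant = (4)² - 4*(-5) = 16 + 20 = 36.
λ = (4 ± √36) / 2 = (4 ± 6) / 2 = -1, 5.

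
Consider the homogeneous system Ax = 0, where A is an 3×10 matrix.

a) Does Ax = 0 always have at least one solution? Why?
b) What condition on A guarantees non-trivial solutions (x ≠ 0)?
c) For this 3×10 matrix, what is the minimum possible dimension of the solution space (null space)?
a) Yes, x = 0 is always a solution. b) When A has linearly dependent columns (rank < n). c) Minimum nullity = 7.

a) x = 0 satisfies A·0 = 0, so the zero vector is always a solution.
b) Non-trivial solutions exist iff the columns of A are linearly dependent, equivalently rank(A) < n (the number of columns).
c) By rank-nullity, rank(A) + nullity(A) = n = 10. Since A has only 3 rows, rank(A) ≤ 3, so nullity(A) ≥ 10 - 3 = 7.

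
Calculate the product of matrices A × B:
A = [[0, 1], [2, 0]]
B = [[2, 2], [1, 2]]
[[1, 2], [4, 4]]

Matrix multiplication:
C[0][0] = 0×2 + 1×1 = 1
C[0][1] = 0×2 + 1×2 = 2
C[1][0] = 2×2 + 0×1 = 4
C[1][1] = 2×2 + 0×2 = 4
Result: [[1, 2], [4, 4]]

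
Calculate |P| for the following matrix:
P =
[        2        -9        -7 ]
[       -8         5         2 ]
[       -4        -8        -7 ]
det(P) = -50

Expand along row 0 (cofactor expansion): det(P) = a*(e*i - f*h) - b*(d*i - f*g) + c*(d*h - e*g), where the 3×3 is [[a, b, c], [d, e, f], [g, h, i]].
Minor M_00 = (5)*(-7) - (2)*(-8) = -35 + 16 = -19.
Minor M_01 = (-8)*(-7) - (2)*(-4) = 56 + 8 = 64.
Minor M_02 = (-8)*(-8) - (5)*(-4) = 64 + 20 = 84.
det(P) = (2)*(-19) - (-9)*(64) + (-7)*(84) = -38 + 576 - 588 = -50.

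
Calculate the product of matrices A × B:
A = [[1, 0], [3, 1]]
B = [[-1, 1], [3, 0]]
[[-1, 1], [0, 3]]

Matrix multiplication:
C[0][0] = 1×-1 + 0×3 = -1
C[0][1] = 1×1 + 0×0 = 1
C[1][0] = 3×-1 + 1×3 = 0
C[1][1] = 3×1 + 1×0 = 3
Result: [[-1, 1], [0, 3]]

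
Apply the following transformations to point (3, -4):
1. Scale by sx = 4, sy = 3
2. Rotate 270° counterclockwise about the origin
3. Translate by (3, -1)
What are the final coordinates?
(-9, -13)

Step 1: Scale → (12, -12)
Step 2: Rotate 270° → (-12, -12)
Step 3: Translate → (-9, -13)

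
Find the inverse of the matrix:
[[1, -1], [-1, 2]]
[[2, 1], [1, 1]]

For [[a,b],[c,d]], inverse = (1/det)·[[d,-b],[-c,a]]
det = 1·2 - -1·-1 = 1
Inverse = (1/1)·[[2, 1], [1, 1]]
        = [[2, 1], [1, 1]]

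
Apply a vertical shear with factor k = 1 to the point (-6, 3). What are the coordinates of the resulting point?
(-6, -3)

Shear matrix for vertical shear with factor k = 1:
[[1, 0], [1, 1]]
Result: (-6, 3) → (-6, -3)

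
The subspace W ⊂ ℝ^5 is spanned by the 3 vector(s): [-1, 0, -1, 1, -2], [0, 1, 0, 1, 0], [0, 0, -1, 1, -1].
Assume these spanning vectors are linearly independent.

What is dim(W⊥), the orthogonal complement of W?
dim(W⊥) = 2

For any subspace W of ℝ^n, dim(W) + dim(W⊥) = n (the whole-space dimension).
Here the given 3 vectors are linearly independent, so dim(W) = 3.
Thus dim(W⊥) = n - dim(W) = 5 - 3 = 2.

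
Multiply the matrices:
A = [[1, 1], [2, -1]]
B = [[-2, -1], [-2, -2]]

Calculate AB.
[[-4, -3], [-2, 0]]

Each entry (i,j) of AB = sum over k of A[i][k]*B[k][j].
(AB)[0][0] = (1)*(-2) + (1)*(-2) = -4
(AB)[0][1] = (1)*(-1) + (1)*(-2) = -3
(AB)[1][0] = (2)*(-2) + (-1)*(-2) = -2
(AB)[1][1] = (2)*(-1) + (-1)*(-2) = 0
AB = [[-4, -3], [-2, 0]]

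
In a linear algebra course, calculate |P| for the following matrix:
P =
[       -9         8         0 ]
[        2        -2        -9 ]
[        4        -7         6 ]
det(P) = 291

Expand along row 0 (cofactor expansion): det(P) = a*(e*i - f*h) - b*(d*i - f*g) + c*(d*h - e*g), where the 3×3 is [[a, b, c], [d, e, f], [g, h, i]].
Minor M_00 = (-2)*(6) - (-9)*(-7) = -12 - 63 = -75.
Minor M_01 = (2)*(6) - (-9)*(4) = 12 + 36 = 48.
Minor M_02 = (2)*(-7) - (-2)*(4) = -14 + 8 = -6.
det(P) = (-9)*(-75) - (8)*(48) + (0)*(-6) = 675 - 384 + 0 = 291.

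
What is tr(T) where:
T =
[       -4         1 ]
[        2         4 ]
tr(T) = -4 + 4 = 0

The trace of a square matrix is the sum of its diagonal entries.
Diagonal entries of T: T[0][0] = -4, T[1][1] = 4.
tr(T) = -4 + 4 = 0.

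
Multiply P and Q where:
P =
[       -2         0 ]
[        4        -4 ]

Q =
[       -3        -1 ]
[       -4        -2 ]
PQ =
[        6         2 ]
[        4         4 ]

Matrix multiplication: (PQ)[i][j] = sum over k of P[i][k] * Q[k][j].
  (PQ)[0][0] = (-2)*(-3) + (0)*(-4) = 6
  (PQ)[0][1] = (-2)*(-1) + (0)*(-2) = 2
  (PQ)[1][0] = (4)*(-3) + (-4)*(-4) = 4
  (PQ)[1][1] = (4)*(-1) + (-4)*(-2) = 4
PQ =
[        6         2 ]
[        4         4 ]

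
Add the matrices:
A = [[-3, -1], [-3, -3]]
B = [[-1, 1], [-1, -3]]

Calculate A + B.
[[-4, 0], [-4, -6]]

Add corresponding elements:
(-3)+(-1)=-4
(-1)+(1)=0
(-3)+(-1)=-4
(-3)+(-3)=-6
A + B = [[-4, 0], [-4, -6]]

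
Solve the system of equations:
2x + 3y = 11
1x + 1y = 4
x = 1, y = 3

Use elimination (row reduction):
Equation 1: 2x + 3y = 11.
Equation 2: 1x + 1y = 4.
Multiply Eq1 by 1 and Eq2 by 2: 2x + 3y = 11;  2x + 2y = 8.
Subtract: (-1)y = -3, so y = 3.
Back-substitute into Eq1: 2x + 3*(3) = 11, so x = 1.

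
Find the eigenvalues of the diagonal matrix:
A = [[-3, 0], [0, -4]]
λ₁ = -3, λ₂ = -4

The characteristic polynomial of A is det(A - λI) = (-3 - λ)(-4 - λ) = 0.
The roots are λ = -3 and λ = -4, so the eigenvalues are the diagonal entries.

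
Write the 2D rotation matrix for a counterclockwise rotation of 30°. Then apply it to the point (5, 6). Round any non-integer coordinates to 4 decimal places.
R = [[√3/2, -1/2], [1/2, √3/2]]; R·(5, 6) = (1.3301, 7.6962)

Rotation matrix formula: R(θ) = [[cos θ, -sin θ], [sin θ, cos θ]]
For θ = 30°:
cos(30°) = √3/2
sin(30°) = 1/2
R = [[√3/2, -1/2], [1/2, √3/2]]
Apply to (5, 6): [√3/2·5 + (-1/2)·6, 1/2·5 + √3/2·6] = (1.3301, 7.6962)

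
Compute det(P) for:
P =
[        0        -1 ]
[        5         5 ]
det(P) = 5

For a 2×2 matrix [[a, b], [c, d]], det = a*d - b*c.
det(P) = (0)*(5) - (-1)*(5) = 0 + 5 = 5.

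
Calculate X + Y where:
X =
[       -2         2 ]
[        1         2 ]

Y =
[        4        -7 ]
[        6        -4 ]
X + Y =
[        2        -5 ]
[        7        -2 ]

Matrix addition is elementwise: (X+Y)[i][j] = X[i][j] + Y[i][j].
  (X+Y)[0][0] = (-2) + (4) = 2
  (X+Y)[0][1] = (2) + (-7) = -5
  (X+Y)[1][0] = (1) + (6) = 7
  (X+Y)[1][1] = (2) + (-4) = -2
X + Y =
[        2        -5 ]
[        7        -2 ]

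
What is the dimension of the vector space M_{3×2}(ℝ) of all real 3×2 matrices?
Dimension = 6

A real 3×2 matrix is determined by its 3·2 = 6 independent entries.
A standard basis is {E_ij : 1 ≤ i ≤ 3, 1 ≤ j ≤ 2}, where E_ij has a 1 in position (i, j) and 0 elsewhere — there are 6 such matrices, and they are linearly independent and span M_{3×2}(ℝ).
Therefore dim(M_{3×2}(ℝ)) = 6.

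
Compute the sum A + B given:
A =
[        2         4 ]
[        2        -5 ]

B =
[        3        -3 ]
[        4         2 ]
A + B =
[        5         1 ]
[        6        -3 ]

Matrix addition is elementwise: (A+B)[i][j] = A[i][j] + B[i][j].
  (A+B)[0][0] = (2) + (3) = 5
  (A+B)[0][1] = (4) + (-3) = 1
  (A+B)[1][0] = (2) + (4) = 6
  (A+B)[1][1] = (-5) + (2) = -3
A + B =
[        5         1 ]
[        6        -3 ]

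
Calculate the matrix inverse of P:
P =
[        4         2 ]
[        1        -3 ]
det(P) = -14
P⁻¹ =
[     3/14       1/7 ]
[     1/14      -2/7 ]

For a 2×2 matrix P = [[a, b], [c, d]] with det(P) ≠ 0, P⁻¹ = (1/det(P)) * [[d, -b], [-c, a]].
det(P) = (4)*(-3) - (2)*(1) = -12 - 2 = -14.
P⁻¹ = (1/-14) * [[-3, -2], [-1, 4]].
Dividing each entry by -14 and reducing:
P⁻¹ =
[     3/14       1/7 ]
[     1/14      -2/7 ]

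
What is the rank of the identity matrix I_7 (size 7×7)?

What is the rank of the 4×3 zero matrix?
rank(I_7) = 7, rank(0) = 0

The identity I_7 has 7 columns that are the standard basis vectors e_1, …, e_7. These are linearly independent, so all 7 columns are pivots and rank(I_7) = 7.
The 4×3 zero matrix has every entry zero, so every row is the zero row and there are no pivots; rank(0) = 0.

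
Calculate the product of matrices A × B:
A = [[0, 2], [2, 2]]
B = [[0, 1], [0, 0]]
[[0, 0], [0, 2]]

Matrix multiplication:
C[0][0] = 0×0 + 2×0 = 0
C[0][1] = 0×1 + 2×0 = 0
C[1][0] = 2×0 + 2×0 = 0
C[1][1] = 2×1 + 2×0 = 2
Result: [[0, 0], [0, 2]]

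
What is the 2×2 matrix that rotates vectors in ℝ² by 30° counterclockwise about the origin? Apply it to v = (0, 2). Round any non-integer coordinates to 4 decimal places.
R = [[√3/2, -1/2], [1/2, √3/2]]; R·v = (-1.0000, 1.7321)

A counterclockwise rotation by angle θ in ℝ² has matrix R(θ) = [[cos θ, -sin θ], [sin θ, cos θ]].
For θ = 30°: cos θ = √3/2, sin θ = 1/2.
R(30°) = [[√3/2, -1/2], [1/2, √3/2]].
R·v = [√3/2·0 + (-1/2)·2, 1/2·0 + √3/2·2] = (-1.0000, 1.7321).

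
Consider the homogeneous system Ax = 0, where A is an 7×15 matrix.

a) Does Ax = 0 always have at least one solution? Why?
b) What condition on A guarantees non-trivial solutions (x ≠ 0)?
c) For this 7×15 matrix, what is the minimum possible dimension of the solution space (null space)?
a) Yes, x = 0 is always a solution. b) When A has linearly dependent columns (rank < n). c) Minimum nullity = 8.

a) x = 0 satisfies A·0 = 0, so the zero vector is always a solution.
b) Non-trivial solutions exist iff the columns of A are linearly dependent, equivalently rank(A) < n (the number of columns).
c) By rank-nullity, rank(A) + nullity(A) = n = 15. Since A has only 7 rows, rank(A) ≤ 7, so nullity(A) ≥ 15 - 7 = 8.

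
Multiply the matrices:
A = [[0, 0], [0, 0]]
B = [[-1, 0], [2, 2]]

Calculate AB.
[[0, 0], [0, 0]]

Each entry (i,j) of AB = sum over k of A[i][k]*B[k][j].
(AB)[0][0] = (0)*(-1) + (0)*(2) = 0
(AB)[0][1] = (0)*(0) + (0)*(2) = 0
(AB)[1][0] = (0)*(-1) + (0)*(2) = 0
(AB)[1][1] = (0)*(0) + (0)*(2) = 0
AB = [[0, 0], [0, 0]]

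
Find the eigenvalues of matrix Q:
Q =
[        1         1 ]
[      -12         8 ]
λ = 4, 5

Solve det(Q - λI) = 0. For a 2×2 matrix the characteristic equation is λ² - (trace)λ + det = 0.
trace(Q) = a + d = 1 + 8 = 9.
det(Q) = a*d - b*c = (1)*(8) - (1)*(-12) = 8 + 12 = 20.
Characteristic equation: λ² - (9)λ + (20) = 0.
Discriminant = (9)² - 4*(20) = 81 - 80 = 1.
λ = (9 ± √1) / 2 = (9 ± 1) / 2 = 4, 5.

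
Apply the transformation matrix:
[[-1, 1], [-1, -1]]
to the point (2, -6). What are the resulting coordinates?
(-8, 4)

Matrix multiplication:
[[-1, 1], [-1, -1]] × [2, -6]ᵀ
= [-1×2 + 1×-6, -1×2 + -1×-6]ᵀ
= [-8.0000, 4.0000]ᵀ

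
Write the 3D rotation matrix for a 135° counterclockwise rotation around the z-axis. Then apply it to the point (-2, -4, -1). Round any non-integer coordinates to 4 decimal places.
R = [[-√2/2, -√2/2, 0], [√2/2, -√2/2, 0], [0, 0, 1]]; R·(-2, -4, -1) = (4.2426, 1.4142, -1.0000)

Rotation matrix for 135° around z-axis:
cos(135°) = -√2/2, sin(135°) = √2/2
R = [[-√2/2, -√2/2, 0], [√2/2, -√2/2, 0], [0, 0, 1]]
Apply to (-2, -4, -1): R·[-2, -4, -1]ᵀ = (4.2426, 1.4142, -1.0000)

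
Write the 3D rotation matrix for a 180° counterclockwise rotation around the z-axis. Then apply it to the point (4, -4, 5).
R = [[-1, 0, 0], [0, -1, 0], [0, 0, 1]]; R·(4, -4, 5) = (-4, 4, 5)

Rotation matrix for 180° around z-axis:
cos(180°) = -1, sin(180°) = 0
R = [[-1, 0, 0], [0, -1, 0], [0, 0, 1]]
Apply to (4, -4, 5): R·[4, -4, 5]ᵀ = (-4, 4, 5)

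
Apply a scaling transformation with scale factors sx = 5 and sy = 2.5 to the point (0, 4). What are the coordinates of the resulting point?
(0, 10.0)

Scaling matrix:
[[5, 0], [0, 2.50]]
Result: (0 × 5, 4 × 2.5) = (0, 10.0)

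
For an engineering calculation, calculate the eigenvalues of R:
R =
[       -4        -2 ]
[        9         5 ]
λ = -1, 2

Solve det(R - λI) = 0. For a 2×2 matrix the characteristic equation is λ² - (trace)λ + det = 0.
trace(R) = a + d = -4 + 5 = 1.
det(R) = a*d - b*c = (-4)*(5) - (-2)*(9) = -20 + 18 = -2.
Characteristic equation: λ² - (1)λ + (-2) = 0.
Discriminant = (1)² - 4*(-2) = 1 + 8 = 9.
λ = (1 ± √9) / 2 = (1 ± 3) / 2 = -1, 2.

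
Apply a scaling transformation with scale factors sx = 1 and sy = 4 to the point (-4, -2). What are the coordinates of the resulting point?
(-4, -8)

Scaling matrix:
[[1, 0], [0, 4]]
Result: (-4 × 1, -2 × 4) = (-4, -8)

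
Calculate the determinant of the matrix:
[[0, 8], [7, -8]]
-56

For a 2×2 matrix [[a, b], [c, d]], det = ad - bc
det = (0)(-8) - (8)(7) = 0 - 56 = -56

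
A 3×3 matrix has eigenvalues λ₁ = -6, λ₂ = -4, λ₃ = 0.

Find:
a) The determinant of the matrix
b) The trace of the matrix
det = 0, trace = -10

Two standard eigenvalue identities:
- det(A) equals the product of the eigenvalues (counted with multiplicity).
- trace(A) equals the sum of the eigenvalues.
det(A) = (-6)*(-4)*(0) = 0.
trace(A) = -6 - 4 + 0 = -10.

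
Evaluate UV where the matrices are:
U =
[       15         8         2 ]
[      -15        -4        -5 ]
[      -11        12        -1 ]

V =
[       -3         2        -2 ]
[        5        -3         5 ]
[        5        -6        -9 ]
UV =
[        5        -6        -8 ]
[        0        12        55 ]
[       88       -52        91 ]

Matrix multiplication: (UV)[i][j] = sum over k of U[i][k] * V[k][j].
  (UV)[0][0] = (15)*(-3) + (8)*(5) + (2)*(5) = 5
  (UV)[0][1] = (15)*(2) + (8)*(-3) + (2)*(-6) = -6
  (UV)[0][2] = (15)*(-2) + (8)*(5) + (2)*(-9) = -8
  (UV)[1][0] = (-15)*(-3) + (-4)*(5) + (-5)*(5) = 0
  (UV)[1][1] = (-15)*(2) + (-4)*(-3) + (-5)*(-6) = 12
  (UV)[1][2] = (-15)*(-2) + (-4)*(5) + (-5)*(-9) = 55
  (UV)[2][0] = (-11)*(-3) + (12)*(5) + (-1)*(5) = 88
  (UV)[2][1] = (-11)*(2) + (12)*(-3) + (-1)*(-6) = -52
  (UV)[2][2] = (-11)*(-2) + (12)*(5) + (-1)*(-9) = 91
UV =
[        5        -6        -8 ]
[        0        12        55 ]
[       88       -52        91 ]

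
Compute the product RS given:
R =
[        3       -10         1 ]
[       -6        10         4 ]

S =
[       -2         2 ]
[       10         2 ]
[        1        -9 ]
RS =
[     -105       -23 ]
[      116       -28 ]

Matrix multiplication: (RS)[i][j] = sum over k of R[i][k] * S[k][j].
  (RS)[0][0] = (3)*(-2) + (-10)*(10) + (1)*(1) = -105
  (RS)[0][1] = (3)*(2) + (-10)*(2) + (1)*(-9) = -23
  (RS)[1][0] = (-6)*(-2) + (10)*(10) + (4)*(1) = 116
  (RS)[1][1] = (-6)*(2) + (10)*(2) + (4)*(-9) = -28
RS =
[     -105       -23 ]
[      116       -28 ]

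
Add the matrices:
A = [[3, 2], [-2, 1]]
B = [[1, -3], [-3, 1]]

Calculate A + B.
[[4, -1], [-5, 2]]

Add corresponding elements:
(3)+(1)=4
(2)+(-3)=-1
(-2)+(-3)=-5
(1)+(1)=2
A + B = [[4, -1], [-5, 2]]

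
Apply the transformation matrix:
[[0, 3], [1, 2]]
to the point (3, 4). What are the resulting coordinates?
(12, 11)

Matrix multiplication:
[[0, 3], [1, 2]] × [3, 4]ᵀ
= [0×3 + 3×4, 1×3 + 2×4]ᵀ
= [12.0000, 11.0000]ᵀ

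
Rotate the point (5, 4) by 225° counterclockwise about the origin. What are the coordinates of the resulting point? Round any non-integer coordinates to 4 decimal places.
(-0.7071, -6.3640)

Rotation matrix R(θ) = [[cos θ, -sin θ], [sin θ, cos θ]]; for θ = 225°:
R = [[-√2/2, √2/2], [-√2/2, -√2/2]]
Result: R × [5, 4]ᵀ = [-√2/2·5 + (√2/2)·4, -√2/2·5 + (-√2/2)·4]ᵀ = (-0.7071, -6.3640)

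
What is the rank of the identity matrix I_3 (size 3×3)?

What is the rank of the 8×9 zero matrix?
rank(I_3) = 3, rank(0) = 0

The identity I_3 has 3 columns that are the standard basis vectors e_1, …, e_3. These are linearly independent, so all 3 columns are pivots and rank(I_3) = 3.
The 8×9 zero matrix has every entry zero, so every row is the zero row and there are no pivots; rank(0) = 0.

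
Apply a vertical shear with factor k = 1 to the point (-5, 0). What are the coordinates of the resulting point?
(-5, -5)

Shear matrix for vertical shear with factor k = 1:
[[1, 0], [1, 1]]
Result: (-5, 0) → (-5, -5)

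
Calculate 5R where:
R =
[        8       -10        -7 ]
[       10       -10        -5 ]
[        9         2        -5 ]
5R =
[       40       -50       -35 ]
[       50       -50       -25 ]
[       45        10       -25 ]

Scalar multiplication is elementwise: (5R)[i][j] = 5 * R[i][j].
  (5R)[0][0] = 5 * (8) = 40
  (5R)[0][1] = 5 * (-10) = -50
  (5R)[0][2] = 5 * (-7) = -35
  (5R)[1][0] = 5 * (10) = 50
  (5R)[1][1] = 5 * (-10) = -50
  (5R)[1][2] = 5 * (-5) = -25
  (5R)[2][0] = 5 * (9) = 45
  (5R)[2][1] = 5 * (2) = 10
  (5R)[2][2] = 5 * (-5) = -25
5R =
[       40       -50       -35 ]
[       50       -50       -25 ]
[       45        10       -25 ]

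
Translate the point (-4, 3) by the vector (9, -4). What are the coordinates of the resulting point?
(5, -1)

Translation by (9, -4):
x' = -4 + 9 = 5
y' = 3 + -4 = -1
Homogeneous matrix: [[1, 0, 9], [0, 1, -4], [0, 0, 1]]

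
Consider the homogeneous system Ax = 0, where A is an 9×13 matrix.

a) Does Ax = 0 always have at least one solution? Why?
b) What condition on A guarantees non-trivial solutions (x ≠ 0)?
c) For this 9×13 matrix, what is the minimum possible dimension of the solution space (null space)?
a) Yes, x = 0 is always a solution. b) When A has linearly dependent columns (rank < n). c) Minimum nullity = 4.

a) x = 0 satisfies A·0 = 0, so the zero vector is always a solution.
b) Non-trivial solutions exist iff the columns of A are linearly dependent, equivalently rank(A) < n (the number of columns).
c) By rank-nullity, rank(A) + nullity(A) = n = 13. Since A has only 9 rows, rank(A) ≤ 9, so nullity(A) ≥ 13 - 9 = 4.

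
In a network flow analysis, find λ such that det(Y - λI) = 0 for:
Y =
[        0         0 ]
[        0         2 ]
λ = 0, 2

Solve det(Y - λI) = 0. For a 2×2 matrix the characteristic equation is λ² - (trace)λ + det = 0.
trace(Y) = a + d = 0 + 2 = 2.
det(Y) = a*d - b*c = (0)*(2) - (0)*(0) = 0 - 0 = 0.
Characteristic equation: λ² - (2)λ + (0) = 0.
Discriminant = (2)² - 4*(0) = 4 - 0 = 4.
λ = (2 ± √4) / 2 = (2 ± 2) / 2 = 0, 2.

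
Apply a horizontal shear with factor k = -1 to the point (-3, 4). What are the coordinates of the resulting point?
(-7, 4)

Shear matrix for horizontal shear with factor k = -1:
[[1, -1], [0, 1]]
Result: (-3, 4) → (-7, 4)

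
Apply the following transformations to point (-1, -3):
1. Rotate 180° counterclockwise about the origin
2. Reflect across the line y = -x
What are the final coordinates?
(-3, -1)

Step 1: Rotate 180° → (1, 3)
Step 2: Reflect across the line y = -x → (-3, -1)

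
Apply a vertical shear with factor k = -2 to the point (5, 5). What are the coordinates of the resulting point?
(5, -5)

Shear matrix for vertical shear with factor k = -2:
[[1, 0], [-2, 1]]
Result: (5, 5) → (5, -5)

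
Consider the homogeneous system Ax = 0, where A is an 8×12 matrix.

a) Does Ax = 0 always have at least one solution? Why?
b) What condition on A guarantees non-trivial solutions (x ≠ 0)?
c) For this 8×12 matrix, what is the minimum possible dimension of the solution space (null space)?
a) Yes, x = 0 is always a solution. b) When A has linearly dependent columns (rank < n). c) Minimum nullity = 4.

a) x = 0 satisfies A·0 = 0, so the zero vector is always a solution.
b) Non-trivial solutions exist iff the columns of A are linearly dependent, equivalently rank(A) < n (the number of columns).
c) By rank-nullity, rank(A) + nullity(A) = n = 12. Since A has only 8 rows, rank(A) ≤ 8, so nullity(A) ≥ 12 - 8 = 4.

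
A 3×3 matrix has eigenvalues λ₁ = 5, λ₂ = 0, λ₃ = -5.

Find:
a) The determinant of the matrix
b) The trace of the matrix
det = 0, trace = 0

Two standard eigenvalue identities:
- det(A) equals the product of the eigenvalues (counted with multiplicity).
- trace(A) equals the sum of the eigenvalues.
det(A) = (5)*(0)*(-5) = 0.
trace(A) = 5 + 0 - 5 = 0.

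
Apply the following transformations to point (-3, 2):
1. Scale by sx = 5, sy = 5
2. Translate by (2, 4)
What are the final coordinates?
(-13, 14)

Step 1: Scale (-3, 2) by (sx, sy) = (5, 5) → (-15, 10)
Step 2: Translate by (2, 4) → (-13, 14)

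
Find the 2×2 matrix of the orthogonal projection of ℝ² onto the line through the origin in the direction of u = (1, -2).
[[1/5, -2/5], [-2/5, 4/5]]

The orthogonal projection onto the line spanned by a nonzero vector u = (a, b) has matrix P = (u uᵀ) / (uᵀ u) = (1/(a² + b²)) · [[a², ab], [ab, b²]].
Here u = (1, -2), so a² + b² = 1 + 4 = 5.
P = (1/5) · [[1, -2], [-2, 4]] = [[1/5, -2/5], [-2/5, 4/5]].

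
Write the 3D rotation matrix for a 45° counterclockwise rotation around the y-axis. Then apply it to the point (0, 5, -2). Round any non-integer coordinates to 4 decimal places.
R = [[√2/2, 0, √2/2], [0, 1, 0], [-√2/2, 0, √2/2]]; R·(0, 5, -2) = (-1.4142, 5.0000, -1.4142)

Rotation matrix for 45° around y-axis:
cos(45°) = √2/2, sin(45°) = √2/2
R = [[√2/2, 0, √2/2], [0, 1, 0], [-√2/2, 0, √2/2]]
Apply to (0, 5, -2): R·[0, 5, -2]ᵀ = (-1.4142, 5.0000, -1.4142)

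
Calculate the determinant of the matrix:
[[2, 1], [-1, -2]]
-3

For a 2×2 matrix [[a, b], [c, d]], det = ad - bc
det = (2)(-2) - (1)(-1) = -4 - -1 = -3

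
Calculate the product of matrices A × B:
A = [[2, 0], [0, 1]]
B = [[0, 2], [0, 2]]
[[0, 4], [0, 2]]

Matrix multiplication:
C[0][0] = 2×0 + 0×0 = 0
C[0][1] = 2×2 + 0×2 = 4
C[1][0] = 0×0 + 1×0 = 0
C[1][1] = 0×2 + 1×2 = 2
Result: [[0, 4], [0, 2]]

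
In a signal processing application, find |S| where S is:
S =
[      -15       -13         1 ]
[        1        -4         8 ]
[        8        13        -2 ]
det(S) = 627

Expand along row 0 (cofactor expansion): det(S) = a*(e*i - f*h) - b*(d*i - f*g) + c*(d*h - e*g), where the 3×3 is [[a, b, c], [d, e, f], [g, h, i]].
Minor M_00 = (-4)*(-2) - (8)*(13) = 8 - 104 = -96.
Minor M_01 = (1)*(-2) - (8)*(8) = -2 - 64 = -66.
Minor M_02 = (1)*(13) - (-4)*(8) = 13 + 32 = 45.
det(S) = (-15)*(-96) - (-13)*(-66) + (1)*(45) = 1440 - 858 + 45 = 627.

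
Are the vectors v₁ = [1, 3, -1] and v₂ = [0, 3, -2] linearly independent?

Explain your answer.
Yes, linearly independent

Two vectors are linearly dependent iff one is a scalar multiple of the other.
No single scalar k satisfies v₂ = k·v₁ (the ratios of corresponding entries disagree), so v₁ and v₂ are linearly independent.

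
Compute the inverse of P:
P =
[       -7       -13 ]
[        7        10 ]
det(P) = 21
P⁻¹ =
[    10/21     13/21 ]
[     -1/3      -1/3 ]

For a 2×2 matrix P = [[a, b], [c, d]] with det(P) ≠ 0, P⁻¹ = (1/det(P)) * [[d, -b], [-c, a]].
det(P) = (-7)*(10) - (-13)*(7) = -70 + 91 = 21.
P⁻¹ = (1/21) * [[10, 13], [-7, -7]].
Dividing each entry by 21 and reducing:
P⁻¹ =
[    10/21     13/21 ]
[     -1/3      -1/3 ]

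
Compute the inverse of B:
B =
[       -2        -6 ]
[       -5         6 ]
det(B) = -42
B⁻¹ =
[     -1/7      -1/7 ]
[    -5/42      1/21 ]

For a 2×2 matrix B = [[a, b], [c, d]] with det(B) ≠ 0, B⁻¹ = (1/det(B)) * [[d, -b], [-c, a]].
det(B) = (-2)*(6) - (-6)*(-5) = -12 - 30 = -42.
B⁻¹ = (1/-42) * [[6, 6], [5, -2]].
Dividing each entry by -42 and reducing:
B⁻¹ =
[     -1/7      -1/7 ]
[    -5/42      1/21 ]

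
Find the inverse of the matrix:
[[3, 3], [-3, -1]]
[[-1/6, -1/2], [1/2, 1/2]]

For [[a,b],[c,d]], inverse = (1/det)·[[d,-b],[-c,a]]
det = 3·-1 - 3·-3 = 6
Inverse = (1/6)·[[-1, -3], [3, 3]]
        = [[-1/6, -1/2], [1/2, 1/2]]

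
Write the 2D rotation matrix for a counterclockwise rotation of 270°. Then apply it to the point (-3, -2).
R = [[0, 1], [-1, 0]]; R·(-3, -2) = (-2, 3)

Rotation matrix formula: R(θ) = [[cos θ, -sin θ], [sin θ, cos θ]]
For θ = 270°:
cos(270°) = 0
sin(270°) = -1
R = [[0, 1], [-1, 0]]
Apply to (-3, -2): [0·-3 + (1)·-2, -1·-3 + 0·-2] = (-2, 3)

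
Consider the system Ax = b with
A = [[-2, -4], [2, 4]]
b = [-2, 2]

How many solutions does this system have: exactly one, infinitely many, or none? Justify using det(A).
Infinitely many solutions

det(A) = (-2)*(4) - (-4)*(2) = 0, so A is singular (column 2 is 2 times column 1).
b = [-2, 2] = 1 * column 1 of A, so b lies in the column space of A.
A singular matrix whose right-hand side is in its column space gives a 1-parameter family of solutions — infinitely many.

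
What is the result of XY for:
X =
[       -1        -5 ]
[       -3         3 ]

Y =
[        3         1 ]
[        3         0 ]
XY =
[      -18        -1 ]
[        0        -3 ]

Matrix multiplication: (XY)[i][j] = sum over k of X[i][k] * Y[k][j].
  (XY)[0][0] = (-1)*(3) + (-5)*(3) = -18
  (XY)[0][1] = (-1)*(1) + (-5)*(0) = -1
  (XY)[1][0] = (-3)*(3) + (3)*(3) = 0
  (XY)[1][1] = (-3)*(1) + (3)*(0) = -3
XY =
[      -18        -1 ]
[        0        -3 ]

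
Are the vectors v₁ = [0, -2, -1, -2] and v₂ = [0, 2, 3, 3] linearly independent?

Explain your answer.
Yes, linearly independent

Two vectors are linearly dependent iff one is a scalar multiple of the other.
No single scalar k satisfies v₂ = k·v₁ (the ratios of corresponding entries disagree), so v₁ and v₂ are linearly independent.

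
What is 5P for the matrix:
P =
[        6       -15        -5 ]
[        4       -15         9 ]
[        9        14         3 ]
5P =
[       30       -75       -25 ]
[       20       -75        45 ]
[       45        70        15 ]

Scalar multiplication is elementwise: (5P)[i][j] = 5 * P[i][j].
  (5P)[0][0] = 5 * (6) = 30
  (5P)[0][1] = 5 * (-15) = -75
  (5P)[0][2] = 5 * (-5) = -25
  (5P)[1][0] = 5 * (4) = 20
  (5P)[1][1] = 5 * (-15) = -75
  (5P)[1][2] = 5 * (9) = 45
  (5P)[2][0] = 5 * (9) = 45
  (5P)[2][1] = 5 * (14) = 70
  (5P)[2][2] = 5 * (3) = 15
5P =
[       30       -75       -25 ]
[       20       -75        45 ]
[       45        70        15 ]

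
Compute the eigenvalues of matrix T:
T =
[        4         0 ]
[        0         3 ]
λ = 3, 4

Solve det(T - λI) = 0. For a 2×2 matrix the characteristic equation is λ² - (trace)λ + det = 0.
trace(T) = a + d = 4 + 3 = 7.
det(T) = a*d - b*c = (4)*(3) - (0)*(0) = 12 - 0 = 12.
Characteristic equation: λ² - (7)λ + (12) = 0.
Discriminant = (7)² - 4*(12) = 49 - 48 = 1.
λ = (7 ± √1) / 2 = (7 ± 1) / 2 = 3, 4.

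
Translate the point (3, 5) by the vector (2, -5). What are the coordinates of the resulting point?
(5, 0)

Translation by (2, -5):
x' = 3 + 2 = 5
y' = 5 + -5 = 0
Homogeneous matrix: [[1, 0, 2], [0, 1, -5], [0, 0, 1]]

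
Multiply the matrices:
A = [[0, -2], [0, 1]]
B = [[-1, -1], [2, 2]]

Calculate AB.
[[-4, -4], [2, 2]]

Each entry (i,j) of AB = sum over k of A[i][k]*B[k][j].
(AB)[0][0] = (0)*(-1) + (-2)*(2) = -4
(AB)[0][1] = (0)*(-1) + (-2)*(2) = -4
(AB)[1][0] = (0)*(-1) + (1)*(2) = 2
(AB)[1][1] = (0)*(-1) + (1)*(2) = 2
AB = [[-4, -4], [2, 2]]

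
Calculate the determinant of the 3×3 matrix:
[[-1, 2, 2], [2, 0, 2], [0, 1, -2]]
14

Expansion along first row:
det = -1·det([[0,2],[1,-2]]) - 2·det([[2,2],[0,-2]]) + 2·det([[2,0],[0,1]])
    = -1·(0·-2 - 2·1) - 2·(2·-2 - 2·0) + 2·(2·1 - 0·0)
    = -1·-2 - 2·-4 + 2·2
    = 2 + 8 + 4 = 14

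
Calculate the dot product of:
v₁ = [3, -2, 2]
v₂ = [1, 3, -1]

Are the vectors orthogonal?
-5, No

The dot product is the sum of products of corresponding components.
v₁·v₂ = (3)*(1) + (-2)*(3) + (2)*(-1) = 3 - 6 - 2 = -5.
Two vectors are orthogonal iff their dot product is 0; here the dot product is -5, so the vectors are not orthogonal.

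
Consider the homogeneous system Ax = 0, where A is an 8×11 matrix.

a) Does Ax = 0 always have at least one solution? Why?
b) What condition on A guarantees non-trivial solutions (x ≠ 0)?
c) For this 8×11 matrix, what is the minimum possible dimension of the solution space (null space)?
a) Yes, x = 0 is always a solution. b) When A has linearly dependent columns (rank < n). c) Minimum nullity = 3.

a) x = 0 satisfies A·0 = 0, so the zero vector is always a solution.
b) Non-trivial solutions exist iff the columns of A are linearly dependent, equivalently rank(A) < n (the number of columns).
c) By rank-nullity, rank(A) + nullity(A) = n = 11. Since A has only 8 rows, rank(A) ≤ 8, so nullity(A) ≥ 11 - 8 = 3.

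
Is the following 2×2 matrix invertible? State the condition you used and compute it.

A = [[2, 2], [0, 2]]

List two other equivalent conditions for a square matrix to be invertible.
Yes, invertible; det(A) = 4 ≠ 0. Equivalent conditions: rank(A) = 2; Ax = 0 has only the trivial solution; 0 is not an eigenvalue; the columns of A are linearly independent.

To check invertibility, compute det(A).
The given matrix is triangular, so det(A) equals the product of its diagonal entries = 4 ≠ 0.
Since det(A) ≠ 0, A is invertible.
Equivalent conditions for a square matrix A to be invertible:
- rank(A) = 2 (full rank).
- The homogeneous system Ax = 0 has only the trivial solution x = 0.
- 0 is not an eigenvalue of A.
- The columns (equivalently rows) of A are linearly independent.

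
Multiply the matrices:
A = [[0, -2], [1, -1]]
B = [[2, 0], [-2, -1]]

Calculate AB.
[[4, 2], [4, 1]]

Each entry (i,j) of AB = sum over k of A[i][k]*B[k][j].
(AB)[0][0] = (0)*(2) + (-2)*(-2) = 4
(AB)[0][1] = (0)*(0) + (-2)*(-1) = 2
(AB)[1][0] = (1)*(2) + (-1)*(-2) = 4
(AB)[1][1] = (1)*(0) + (-1)*(-1) = 1
AB = [[4, 2], [4, 1]]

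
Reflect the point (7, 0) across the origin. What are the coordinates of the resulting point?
(-7, 0)

Reflection across origin: (7, 0) → (-7, 0)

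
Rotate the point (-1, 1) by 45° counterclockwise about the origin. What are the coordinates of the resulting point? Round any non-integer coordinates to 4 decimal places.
(-1.4142, 0.0000)

Rotation matrix R(θ) = [[cos θ, -sin θ], [sin θ, cos θ]]; for θ = 45°:
R = [[√2/2, -√2/2], [√2/2, √2/2]]
Result: R × [-1, 1]ᵀ = [√2/2·-1 + (-√2/2)·1, √2/2·-1 + (√2/2)·1]ᵀ = (-1.4142, 0.0000)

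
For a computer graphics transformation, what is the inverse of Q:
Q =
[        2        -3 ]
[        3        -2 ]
det(Q) = 5
Q⁻¹ =
[     -2/5       3/5 ]
[     -3/5       2/5 ]

For a 2×2 matrix Q = [[a, b], [c, d]] with det(Q) ≠ 0, Q⁻¹ = (1/det(Q)) * [[d, -b], [-c, a]].
det(Q) = (2)*(-2) - (-3)*(3) = -4 + 9 = 5.
Q⁻¹ = (1/5) * [[-2, 3], [-3, 2]].
Dividing each entry by 5 and reducing:
Q⁻¹ =
[     -2/5       3/5 ]
[     -3/5       2/5 ]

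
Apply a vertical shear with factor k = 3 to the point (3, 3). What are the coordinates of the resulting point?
(3, 12)

Shear matrix for vertical shear with factor k = 3:
[[1, 0], [3, 1]]
Result: (3, 3) → (3, 12)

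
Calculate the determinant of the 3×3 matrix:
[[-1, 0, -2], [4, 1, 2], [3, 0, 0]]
6

Expansion along first row:
det = -1·det([[1,2],[0,0]]) - 0·det([[4,2],[3,0]]) + -2·det([[4,1],[3,0]])
    = -1·(1·0 - 2·0) - 0·(4·0 - 2·3) + -2·(4·0 - 1·3)
    = -1·0 - 0·-6 + -2·-3
    = 0 + 0 + 6 = 6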